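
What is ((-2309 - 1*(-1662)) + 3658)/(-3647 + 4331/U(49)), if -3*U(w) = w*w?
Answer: -7229411/8769440 ≈ -0.82439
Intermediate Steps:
U(w) = -w²/3 (U(w) = -w*w/3 = -w²/3)
((-2309 - 1*(-1662)) + 3658)/(-3647 + 4331/U(49)) = ((-2309 - 1*(-1662)) + 3658)/(-3647 + 4331/((-⅓*49²))) = ((-2309 + 1662) + 3658)/(-3647 + 4331/((-⅓*2401))) = (-647 + 3658)/(-3647 + 4331/(-2401/3)) = 3011/(-3647 + 4331*(-3/2401)) = 3011/(-3647 - 12993/2401) = 3011/(-8769440/2401) = 3011*(-2401/8769440) = -7229411/8769440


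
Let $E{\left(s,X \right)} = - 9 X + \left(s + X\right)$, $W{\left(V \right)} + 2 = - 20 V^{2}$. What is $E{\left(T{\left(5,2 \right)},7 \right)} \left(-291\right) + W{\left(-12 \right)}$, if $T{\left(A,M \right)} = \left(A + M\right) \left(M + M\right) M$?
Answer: $-2882$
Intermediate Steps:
$W{\left(V \right)} = -2 - 20 V^{2}$
$T{\left(A,M \right)} = 2 M^{2} \left(A + M\right)$ ($T{\left(A,M \right)} = \left(A + M\right) 2 M M = 2 M \left(A + M\right) M = 2 M^{2} \left(A + M\right)$)
$E{\left(s,X \right)} = s - 8 X$ ($E{\left(s,X \right)} = - 9 X + \left(X + s\right) = s - 8 X$)
$E{\left(T{\left(5,2 \right)},7 \right)} \left(-291\right) + W{\left(-12 \right)} = \left(2 \cdot 2^{2} \left(5 + 2\right) - 56\right) \left(-291\right) - \left(2 + 20 \left(-12\right)^{2}\right) = \left(2 \cdot 4 \cdot 7 - 56\right) \left(-291\right) - 2882 = \left(56 - 56\right) \left(-291\right) - 2882 = 0 \left(-291\right) - 2882 = 0 - 2882 = -2882$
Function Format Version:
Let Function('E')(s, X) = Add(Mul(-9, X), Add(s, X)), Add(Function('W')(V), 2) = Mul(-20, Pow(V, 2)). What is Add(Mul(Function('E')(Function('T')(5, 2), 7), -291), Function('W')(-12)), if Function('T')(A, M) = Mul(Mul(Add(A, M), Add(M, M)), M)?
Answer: -2882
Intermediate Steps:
Function('W')(V) = Add(-2, Mul(-20, Pow(V, 2)))
Function('T')(A, M) = Mul(2, Pow(M, 2), Add(A, M)) (Function('T')(A, M) = Mul(Mul(Add(A, M), Mul(2, M)), M) = Mul(Mul(2, M, Add(A, M)), M) = Mul(2, Pow(M, 2), Add(A, M)))
Function('E')(s, X) = Add(s, Mul(-8, X)) (Function('E')(s, X) = Add(Mul(-9, X), Add(X, s)) = Add(s, Mul(-8, X)))
Add(Mul(Function('E')(Function('T')(5, 2), 7), -291), Function('W')(-12)) = Add(Mul(Add(Mul(2, Pow(2, 2), Add(5, 2)), Mul(-8, 7)), -291), Add(-2, Mul(-20, Pow(-12, 2)))) = Add(Mul(Add(Mul(2, 4, 7), -56), -291), Add(-2, Mul(-20, 144))) = Add(Mul(Add(56, -56), -291), Add(-2, -2880)) = Add(Mul(0, -291), -2882) = Add(0, -2882) = -2882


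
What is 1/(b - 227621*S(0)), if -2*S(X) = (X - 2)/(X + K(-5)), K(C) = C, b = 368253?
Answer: 5/2068886 ≈ 2.4168e-6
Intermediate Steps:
S(X) = -(-2 + X)/(2*(-5 + X)) (S(X) = -(X - 2)/(2*(X - 5)) = -(-2 + X)/(2*(-5 + X)))
1/(b - 227621*S(0)) = 1/(368253 - 227621*(2 - 1*0)/(2*(-5 + 0))) = 1/(368253 - 227621*(2 + 0)/(2*(-5))) = 1/(368253 - 227621*(-1)*2/(2*5)) = 1/(368253 - 227621*(-⅕)) = 1/(368253 + 227621/5) = 1/(2068886/5) = 5/2068886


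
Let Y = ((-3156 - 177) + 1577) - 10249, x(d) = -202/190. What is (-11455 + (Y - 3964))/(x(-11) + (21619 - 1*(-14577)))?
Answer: -2605280/3438519 ≈ -0.75768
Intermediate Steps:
x(d) = -101/95 (x(d) = -202*1/190 = -101/95)
Y = -12005 (Y = (-3333 + 1577) - 10249 = -1756 - 10249 = -12005)
(-11455 + (Y - 3964))/(x(-11) + (21619 - 1*(-14577))) = (-11455 + (-12005 - 3964))/(-101/95 + (21619 - 1*(-14577))) = (-11455 - 15969)/(-101/95 + (21619 + 14577)) = -27424/(-101/95 + 36196) = -27424/3438519/95 = -27424*95/3438519 = -2605280/3438519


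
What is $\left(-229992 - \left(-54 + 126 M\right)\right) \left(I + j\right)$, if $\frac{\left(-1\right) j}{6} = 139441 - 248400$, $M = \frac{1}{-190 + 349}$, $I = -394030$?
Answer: $- \frac{3165193015344}{53} \approx -5.9721 \cdot 10^{10}$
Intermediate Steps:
$M = \frac{1}{159} \approx 0.0062893$
$j = 653754$ ($j = - 6 \left(139441 - 248400\right) = \left(-6\right) \left(-108959\right) = 653754$)
$\left(-229992 - \left(-54 + 126 M\right)\right) \left(I + j\right) = \left(-229992 - - \frac{2820}{53}\right) \left(-394030 + 653754\right) = \left(-229992 + \left(54 - \frac{42}{53}\right)\right) 259724 = \left(-229992 + \frac{2820}{53}\right) 259724 = \left(- \frac{12186756}{53}\right) 259724 = - \frac{3165193015344}{53}$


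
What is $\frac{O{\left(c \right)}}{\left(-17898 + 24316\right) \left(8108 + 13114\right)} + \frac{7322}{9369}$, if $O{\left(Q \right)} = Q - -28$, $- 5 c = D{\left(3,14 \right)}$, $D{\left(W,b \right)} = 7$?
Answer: $\frac{184680948431}{236311851060} \approx 0.78151$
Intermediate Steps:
$c = - \frac{7}{5}$ ($c = \left(- \frac{1}{5}\right) 7 = - \frac{7}{5} \approx -1.4$)
$O{\left(Q \right)} = 28 + Q$ ($O{\left(Q \right)} = Q + 28 = 28 + Q$)
$\frac{O{\left(c \right)}}{\left(-17898 + 24316\right) \left(8108 + 13114\right)} + \frac{7322}{9369} = \frac{28 - \frac{7}{5}}{\left(-17898 + 24316\right) \left(8108 + 13114\right)} + \frac{7322}{9369} = \frac{133}{5 \cdot 6418 \cdot 21222} + 7322 \cdot \frac{1}{9369} = \frac{133}{5 \cdot 136202796} + \frac{7322}{9369} = \frac{133}{5} \cdot \frac{1}{136202796} + \frac{7322}{9369} = \frac{133}{681013980} + \frac{7322}{9369} = \frac{184680948431}{236311851060}$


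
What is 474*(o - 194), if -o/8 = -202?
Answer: 674028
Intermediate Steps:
o = 1616 (o = -8*(-202) = 1616)
474*(o - 194) = 474*(1616 - 194) = 474*1422 = 674028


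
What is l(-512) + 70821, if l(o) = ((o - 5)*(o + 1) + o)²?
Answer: 69524576446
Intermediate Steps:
l(o) = (o + (1 + o)*(-5 + o))² (l(o) = ((-5 + o)*(1 + o) + o)² = ((1 + o)*(-5 + o) + o)² = (o + (1 + o)*(-5 + o))²)
l(-512) + 70821 = (5 - 1*(-512)² + 3*(-512))² + 70821 = (5 - 1*262144 - 1536)² + 70821 = (5 - 262144 - 1536)² + 70821 = (-263675)² + 70821 = 69524505625 + 70821 = 69524576446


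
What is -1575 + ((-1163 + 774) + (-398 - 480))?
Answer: -2842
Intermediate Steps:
-1575 + ((-1163 + 774) + (-398 - 480)) = -1575 + (-389 - 878) = -1575 - 1267 = -2842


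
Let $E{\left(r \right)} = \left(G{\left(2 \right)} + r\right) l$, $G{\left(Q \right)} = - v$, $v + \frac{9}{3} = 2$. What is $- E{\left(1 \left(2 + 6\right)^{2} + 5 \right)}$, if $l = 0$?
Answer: $0$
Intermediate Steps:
$v = -1$ ($v = -3 + 2 = -1$)
$G{\left(Q \right)} = 1$ ($G{\left(Q \right)} = \left(-1\right) \left(-1\right) = 1$)
$E{\left(r \right)} = 0$ ($E{\left(r \right)} = \left(1 + r\right) 0 = 0$)
$- E{\left(1 \left(2 + 6\right)^{2} + 5 \right)} = \left(-1\right) 0 = 0$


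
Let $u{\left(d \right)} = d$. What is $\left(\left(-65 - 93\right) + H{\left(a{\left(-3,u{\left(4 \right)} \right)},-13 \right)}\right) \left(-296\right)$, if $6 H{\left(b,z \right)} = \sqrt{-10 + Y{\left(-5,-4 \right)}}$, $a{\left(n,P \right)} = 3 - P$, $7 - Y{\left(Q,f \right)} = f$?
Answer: $\frac{140156}{3} \approx 46719.0$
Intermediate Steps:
$Y{\left(Q,f \right)} = 7 - f$
$H{\left(b,z \right)} = \frac{1}{6}$ ($H{\left(b,z \right)} = \frac{\sqrt{-10 + \left(7 - -4\right)}}{6} = \frac{\sqrt{-10 + \left(7 + 4\right)}}{6} = \frac{\sqrt{-10 + 11}}{6} = \frac{\sqrt{1}}{6} = \frac{1}{6} \cdot 1 = \frac{1}{6}$)
$\left(\left(-65 - 93\right) + H{\left(a{\left(-3,u{\left(4 \right)} \right)},-13 \right)}\right) \left(-296\right) = \left(\left(-65 - 93\right) + \frac{1}{6}\right) \left(-296\right) = \left(-158 + \frac{1}{6}\right) \left(-296\right) = \left(- \frac{947}{6}\right) \left(-296\right) = \frac{140156}{3}$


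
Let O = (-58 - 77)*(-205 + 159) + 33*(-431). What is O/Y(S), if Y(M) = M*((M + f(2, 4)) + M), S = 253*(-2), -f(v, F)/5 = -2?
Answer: -2671/169004 ≈ -0.015804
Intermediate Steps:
f(v, F) = 10 (f(v, F) = -5*(-2) = 10)
O = -8013 (O = -135*(-46) - 14223 = 6210 - 14223 = -8013)
S = -506
Y(M) = M*(10 + 2*M) (Y(M) = M*((M + 10) + M) = M*((10 + M) + M) = M*(10 + 2*M))
O/Y(S) = -8013*(-1/(1012*(5 - 506))) = -8013/(2*(-506)*(-501)) = -8013/507012 = -8013*1/507012 = -2671/169004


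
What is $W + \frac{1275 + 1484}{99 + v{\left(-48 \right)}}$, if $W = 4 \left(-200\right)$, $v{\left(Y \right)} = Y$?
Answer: $- \frac{38041}{51} \approx -745.9$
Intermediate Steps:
$W = -800$
$W + \frac{1275 + 1484}{99 + v{\left(-48 \right)}} = -800 + \frac{1275 + 1484}{99 - 48} = -800 + \frac{2759}{51} = - \frac{38041}{51}$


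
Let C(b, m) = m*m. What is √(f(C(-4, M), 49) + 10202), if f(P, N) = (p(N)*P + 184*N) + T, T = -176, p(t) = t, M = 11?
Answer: √24971 ≈ 158.02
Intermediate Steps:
C(b, m) = m²
f(P, N) = -176 + 184*N + N*P (f(P, N) = (N*P + 184*N) - 176 = (184*N + N*P) - 176 = -176 + 184*N + N*P)
√(f(C(-4, M), 49) + 10202) = √((-176 + 184*49 + 49*11²) + 10202) = √((-176 + 9016 + 49*121) + 10202) = √((-176 + 9016 + 5929) + 10202) = √(14769 + 10202) = √24971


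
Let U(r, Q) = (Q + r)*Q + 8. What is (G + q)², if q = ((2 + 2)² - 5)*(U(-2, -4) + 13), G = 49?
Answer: 295936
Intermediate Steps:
U(r, Q) = 8 + Q*(Q + r) (U(r, Q) = Q*(Q + r) + 8 = 8 + Q*(Q + r))
q = 495 (q = ((2 + 2)² - 5)*((8 + (-4)² - 4*(-2)) + 13) = (4² - 5)*((8 + 16 + 8) + 13) = (16 - 5)*(32 + 13) = 11*45 = 495)
(G + q)² = (49 + 495)² = 544² = 295936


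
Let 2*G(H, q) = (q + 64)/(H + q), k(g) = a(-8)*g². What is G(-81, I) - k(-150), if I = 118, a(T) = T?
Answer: 6660091/37 ≈ 1.8000e+5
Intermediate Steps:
k(g) = -8*g²
G(H, q) = (64 + q)/(2*(H + q)) (G(H, q) = ((q + 64)/(H + q))/2 = ((64 + q)/(H + q))/2 = (64 + q)/(2*(H + q)))
G(-81, I) - k(-150) = (32 + (½)*118)/(-81 + 118) - (-8)*(-150)² = (32 + 59)/37 - (-8)*22500 = (1/37)*91 - 1*(-180000) = 91/37 + 180000 = 6660091/37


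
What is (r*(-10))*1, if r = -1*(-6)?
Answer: -60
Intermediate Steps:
r = 6
(r*(-10))*1 = (6*(-10))*1 = -60*1 = -60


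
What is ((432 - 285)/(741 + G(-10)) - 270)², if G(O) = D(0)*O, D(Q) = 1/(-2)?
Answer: 40510820529/556516 ≈ 72794.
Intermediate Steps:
D(Q) = -½
G(O) = -O/2
((432 - 285)/(741 + G(-10)) - 270)² = ((432 - 285)/(741 - ½*(-10)) - 270)² = (147/(741 + 5) - 270)² = (147/746 - 270)² = (-201273/746)² = 40510820529/556516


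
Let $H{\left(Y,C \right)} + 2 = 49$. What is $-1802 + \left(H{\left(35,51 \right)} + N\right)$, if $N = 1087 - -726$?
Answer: $58$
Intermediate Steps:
$N = 1813$ ($N = 1087 + 726 = 1813$)
$H{\left(Y,C \right)} = 47$ ($H{\left(Y,C \right)} = -2 + 49 = 47$)
$-1802 + \left(H{\left(35,51 \right)} + N\right) = -1802 + \left(47 + 1813\right) = -1802 + 1860 = 58$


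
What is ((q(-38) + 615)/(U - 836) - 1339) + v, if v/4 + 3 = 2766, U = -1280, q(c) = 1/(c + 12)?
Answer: 534354419/55016 ≈ 9712.7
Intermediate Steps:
q(c) = 1/(12 + c)
v = 11052 (v = -12 + 4*2766 = -12 + 11064 = 11052)
((q(-38) + 615)/(U - 836) - 1339) + v = ((1/(12 - 38) + 615)/(-1280 - 836) - 1339) + 11052 = ((1/(-26) + 615)/(-2116) - 1339) + 11052 = ((-1/26 + 615)*(-1/2116) - 1339) + 11052 = ((15989/26)*(-1/2116) - 1339) + 11052 = (-15989/55016 - 1339) + 11052 = -73682413/55016 + 11052 = 534354419/55016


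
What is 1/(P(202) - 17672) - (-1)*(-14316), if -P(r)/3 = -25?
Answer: -251918653/17597 ≈ -14316.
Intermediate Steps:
P(r) = 75 (P(r) = -3*(-25) = 75)
1/(P(202) - 17672) - (-1)*(-14316) = 1/(75 - 17672) - (-1)*(-14316) = 1/(-17597) - 1*14316 = -1/17597 - 14316 = -251918653/17597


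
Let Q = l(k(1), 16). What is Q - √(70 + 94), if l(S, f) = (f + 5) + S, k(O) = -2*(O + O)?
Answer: 17 - 2*√41 ≈ 4.1937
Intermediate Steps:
k(O) = -4*O
l(S, f) = 5 + S + f (l(S, f) = (5 + f) + S = 5 + S + f)
Q = 17 (Q = 5 - 4*1 + 16 = 5 - 4 + 16 = 17)
Q - √(70 + 94) = 17 - √(70 + 94) = 17 - √164 = 17 - 2*√41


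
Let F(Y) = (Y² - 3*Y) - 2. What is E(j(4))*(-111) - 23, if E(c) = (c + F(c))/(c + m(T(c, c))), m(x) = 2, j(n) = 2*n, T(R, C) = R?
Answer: -2668/5 ≈ -533.60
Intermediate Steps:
F(Y) = -2 + Y² - 3*Y
E(c) = (-2 + c² - 2*c)/(2 + c) (E(c) = (c + (-2 + c² - 3*c))/(c + 2) = (-2 + c² - 2*c)/(2 + c))
E(j(4))*(-111) - 23 = ((-2 + (2*4)² - 4*4)/(2 + 2*4))*(-111) - 23 = ((-2 + 8² - 2*8)/(2 + 8))*(-111) - 23 = ((-2 + 64 - 16)/10)*(-111) - 23 = ((⅒)*46)*(-111) - 23 = (23/5)*(-111) - 23 = -2553/5 - 23 = -2668/5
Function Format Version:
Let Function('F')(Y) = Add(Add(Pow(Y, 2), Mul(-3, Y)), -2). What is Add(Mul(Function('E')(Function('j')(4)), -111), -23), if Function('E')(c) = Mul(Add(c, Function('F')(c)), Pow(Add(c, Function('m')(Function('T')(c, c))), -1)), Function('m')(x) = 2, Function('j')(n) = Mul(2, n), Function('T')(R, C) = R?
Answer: Rational(-2668, 5) ≈ -533.60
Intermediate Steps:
Function('F')(Y) = Add(-2, Pow(Y, 2), Mul(-3, Y))
Function('E')(c) = Mul(Pow(Add(2, c), -1), Add(-2, Pow(c, 2), Mul(-2, c))) (Function('E')(c) = Mul(Add(c, Add(-2, Pow(c, 2), Mul(-3, c))), Pow(Add(c, 2), -1)) = Mul(Add(-2, Pow(c, 2), Mul(-2, c)), Pow(Add(2, c), -1)) = Mul(Pow(Add(2, c), -1), Add(-2, Pow(c, 2), Mul(-2, c))))
Add(Mul(Function('E')(Function('j')(4)), -111), -23) = Add(Mul(Mul(Pow(Add(2, Mul(2, 4)), -1), Add(-2, Pow(Mul(2, 4), 2), Mul(-2, Mul(2, 4)))), -111), -23) = Add(Mul(Mul(Pow(Add(2, 8), -1), Add(-2, Pow(8, 2), Mul(-2, 8))), -111), -23) = Add(Mul(Mul(Pow(10, -1), Add(-2, 64, -16)), -111), -23) = Add(Mul(Mul(Rational(1, 10), 46), -111), -23) = Add(Mul(Rational(23, 5), -111), -23) = Add(Rational(-2553, 5), -23) = Rational(-2668, 5)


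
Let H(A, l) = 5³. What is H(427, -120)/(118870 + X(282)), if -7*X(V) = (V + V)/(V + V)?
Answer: 875/832089 ≈ 0.0010516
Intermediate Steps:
X(V) = -⅐ (X(V) = -(V + V)/(7*(V + V)) = -2*V/(7*(2*V)) = -2*V*1/(2*V)/7 = -⅐*1 = -⅐)
H(A, l) = 125
H(427, -120)/(118870 + X(282)) = 125/(118870 - ⅐) = 125/(832089/7) = 125*(7/832089) = 875/832089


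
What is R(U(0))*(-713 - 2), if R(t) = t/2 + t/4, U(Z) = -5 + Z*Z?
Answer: 10725/4 ≈ 2681.3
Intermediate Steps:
U(Z) = -5 + Z**2
R(t) = 3*t/4 (R(t) = t*(1/2) + t*(1/4) = t/2 + t/4 = 3*t/4)
R(U(0))*(-713 - 2) = (3*(-5 + 0**2)/4)*(-713 - 2) = (3*(-5 + 0)/4)*(-715) = ((3/4)*(-5))*(-715) = -15/4*(-715) = 10725/4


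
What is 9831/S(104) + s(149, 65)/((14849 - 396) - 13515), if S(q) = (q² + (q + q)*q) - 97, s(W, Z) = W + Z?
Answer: 8072296/15172619 ≈ 0.53203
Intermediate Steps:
S(q) = -97 + 3*q² (S(q) = (q² + (2*q)*q) - 97 = (q² + 2*q²) - 97 = 3*q² - 97 = -97 + 3*q²)
9831/S(104) + s(149, 65)/((14849 - 396) - 13515) = 9831/(-97 + 3*104²) + (149 + 65)/((14849 - 396) - 13515) = 9831/(-97 + 3*10816) + 214/(14453 - 13515) = 9831/(-97 + 32448) + 214/938 = 9831/32351 + 214*(1/938) = 9831*(1/32351) + 107/469 = 9831/32351 + 107/469 = 8072296/15172619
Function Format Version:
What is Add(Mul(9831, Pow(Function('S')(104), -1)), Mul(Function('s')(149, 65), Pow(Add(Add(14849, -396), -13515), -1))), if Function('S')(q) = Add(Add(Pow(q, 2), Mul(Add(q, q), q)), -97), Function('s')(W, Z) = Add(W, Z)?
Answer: Rational(8072296, 15172619) ≈ 0.53203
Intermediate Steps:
Function('S')(q) = Add(-97, Mul(3, Pow(q, 2))) (Function('S')(q) = Add(Add(Pow(q, 2), Mul(Mul(2, q), q)), -97) = Add(Add(Pow(q, 2), Mul(2, Pow(q, 2))), -97) = Add(Mul(3, Pow(q, 2)), -97) = Add(-97, Mul(3, Pow(q, 2))))
Add(Mul(9831, Pow(Function('S')(104), -1)), Mul(Function('s')(149, 65), Pow(Add(Add(14849, -396), -13515), -1))) = Add(Mul(9831, Pow(Add(-97, Mul(3, Pow(104, 2))), -1)), Mul(Add(149, 65), Pow(Add(Add(14849, -396), -13515), -1))) = Add(Mul(9831, Pow(Add(-97, Mul(3, 10816)), -1)), Mul(214, Pow(Add(14453, -13515), -1))) = Add(Mul(9831, Pow(Add(-97, 32448), -1)), Mul(214, Pow(938, -1))) = Add(Mul(9831, Pow(32351, -1)), Mul(214, Rational(1, 938))) = Add(Mul(9831, Rational(1, 32351)), Rational(107, 469)) = Add(Rational(9831, 32351), Rational(107, 469)) = Rational(8072296, 15172619)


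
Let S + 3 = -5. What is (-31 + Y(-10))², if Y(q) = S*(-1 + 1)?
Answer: 961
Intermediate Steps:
S = -8 (S = -3 - 5 = -8)
Y(q) = 0 (Y(q) = -8*(-1 + 1) = -8*0 = 0)
(-31 + Y(-10))² = (-31 + 0)² = (-31)² = 961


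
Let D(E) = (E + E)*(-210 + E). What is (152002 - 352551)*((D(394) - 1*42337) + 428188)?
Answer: -106460032807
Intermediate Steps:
D(E) = 2*E*(-210 + E) (D(E) = (2*E)*(-210 + E) = 2*E*(-210 + E))
(152002 - 352551)*((D(394) - 1*42337) + 428188) = (152002 - 352551)*((2*394*(-210 + 394) - 1*42337) + 428188) = -200549*((2*394*184 - 42337) + 428188) = -200549*((144992 - 42337) + 428188) = -200549*(102655 + 428188) = -200549*530843 = -106460032807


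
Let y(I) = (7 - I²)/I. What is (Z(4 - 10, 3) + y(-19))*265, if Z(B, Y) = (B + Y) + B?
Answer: 48495/19 ≈ 2552.4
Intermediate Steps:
y(I) = (7 - I²)/I
Z(B, Y) = Y + 2*B
(Z(4 - 10, 3) + y(-19))*265 = ((3 + 2*(4 - 10)) + (-1*(-19) + 7/(-19)))*265 = ((3 + 2*(-6)) + (19 + 7*(-1/19)))*265 = ((3 - 12) + (19 - 7/19))*265 = (-9 + 354/19)*265 = (183/19)*265 = 48495/19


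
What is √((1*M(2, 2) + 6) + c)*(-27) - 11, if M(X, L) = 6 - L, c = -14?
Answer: -11 - 54*I ≈ -11.0 - 54.0*I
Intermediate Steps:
√((1*M(2, 2) + 6) + c)*(-27) - 11 = √((1*(6 - 1*2) + 6) - 14)*(-27) - 11 = √((1*(6 - 2) + 6) - 14)*(-27) - 11 = √((1*4 + 6) - 14)*(-27) - 11 = √((4 + 6) - 14)*(-27) - 11 = √(10 - 14)*(-27) - 11 = √(-4)*(-27) - 11 = (2*I)*(-27) - 11 = -54*I - 11 = -11 - 54*I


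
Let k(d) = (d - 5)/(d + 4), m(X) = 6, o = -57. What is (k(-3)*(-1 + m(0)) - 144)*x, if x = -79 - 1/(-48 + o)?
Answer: 1526096/105 ≈ 14534.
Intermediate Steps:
k(d) = (-5 + d)/(4 + d)
x = -8294/105 (x = -79 - 1/(-48 - 57) = -79 - 1/(-105) = -79 - 1*(-1/105) = -79 + 1/105 = -8294/105 ≈ -78.990)
(k(-3)*(-1 + m(0)) - 144)*x = (((-5 - 3)/(4 - 3))*(-1 + 6) - 144)*(-8294/105) = ((-8/1)*5 - 144)*(-8294/105) = ((1*(-8))*5 - 144)*(-8294/105) = (-8*5 - 144)*(-8294/105) = (-40 - 144)*(-8294/105) = -184*(-8294/105) = 1526096/105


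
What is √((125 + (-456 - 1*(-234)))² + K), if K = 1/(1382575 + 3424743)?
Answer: √217444872481351034/4807318 ≈ 97.000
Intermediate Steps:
K = 1/4807318 ≈ 2.0802e-7
√((125 + (-456 - 1*(-234)))² + K) = √((125 + (-456 - 1*(-234)))² + 1/4807318) = √((125 + (-456 + 234))² + 1/4807318) = √((125 - 222)² + 1/4807318) = √((-97)² + 1/4807318) = √(9409 + 1/4807318) = √(45232055063/4807318) = √217444872481351034/4807318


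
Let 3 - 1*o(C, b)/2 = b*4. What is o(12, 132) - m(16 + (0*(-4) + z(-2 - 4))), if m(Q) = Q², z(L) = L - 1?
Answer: -1131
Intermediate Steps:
o(C, b) = 6 - 8*b (o(C, b) = 6 - 2*b*4 = 6 - 8*b)
z(L) = -1 + L
o(12, 132) - m(16 + (0*(-4) + z(-2 - 4))) = (6 - 8*132) - (16 + (0*(-4) + (-1 + (-2 - 4))))² = (6 - 1056) - (16 + (0 + (-1 - 6)))² = -1050 - (16 + (0 - 7))² = -1050 - (16 - 7)² = -1050 - 1*9² = -1050 - 1*81 = -1050 - 81 = -1131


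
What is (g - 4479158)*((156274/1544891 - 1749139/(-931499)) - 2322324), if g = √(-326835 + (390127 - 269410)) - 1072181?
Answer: 18552413927244129516517199/1439064421609 - 10025912988151577223*I*√22902/1439064421609 ≈ 1.2892e+13 - 1.0543e+9*I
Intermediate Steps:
g = -1072181 + 3*I*√22902 (g = √(-326835 + 120717) - 1072181 = √(-206118) - 1072181 = 3*I*√22902 - 1072181 = -1072181 + 3*I*√22902 ≈ -1.0722e+6 + 454.0*I)
(g - 4479158)*((156274/1544891 - 1749139/(-931499)) - 2322324) = ((-1072181 + 3*I*√22902) - 4479158)*((156274/1544891 - 1749139/(-931499)) - 2322324) = (-5551339 + 3*I*√22902)*((156274*(1/1544891) - 1749139*(-1/931499)) - 2322324) = (-5551339 + 3*I*√22902)*((156274/1544891 + 1749139/931499) - 2322324) = (-5551339 + 3*I*√22902)*(2847798173575/1439064421609 - 2322324) = (-5551339 + 3*I*√22902)*(-3341970996050525741/1439064421609) = 18552413927244129516517199/1439064421609 - 10025912988151577223*I*√22902/1439064421609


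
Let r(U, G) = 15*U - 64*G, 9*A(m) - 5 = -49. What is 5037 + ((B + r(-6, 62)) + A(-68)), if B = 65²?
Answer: 46792/9 ≈ 5199.1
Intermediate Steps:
A(m) = -44/9 (A(m) = 5/9 + (⅑)*(-49) = 5/9 - 49/9 = -44/9)
B = 4225
r(U, G) = -64*G + 15*U
5037 + ((B + r(-6, 62)) + A(-68)) = 5037 + ((4225 + (-64*62 + 15*(-6))) - 44/9) = 5037 + ((4225 + (-3968 - 90)) - 44/9) = 5037 + ((4225 - 4058) - 44/9) = 5037 + (167 - 44/9) = 5037 + 1459/9 = 46792/9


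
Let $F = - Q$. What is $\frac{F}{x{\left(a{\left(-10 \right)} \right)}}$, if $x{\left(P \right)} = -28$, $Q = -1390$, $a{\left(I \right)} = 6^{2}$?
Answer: $- \frac{695}{14} \approx -49.643$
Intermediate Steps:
$a{\left(I \right)} = 36$
$F = 1390$ ($F = \left(-1\right) \left(-1390\right) = 1390$)
$\frac{F}{x{\left(a{\left(-10 \right)} \right)}} = \frac{1390}{-28} = 1390 \left(- \frac{1}{28}\right) = - \frac{695}{14}$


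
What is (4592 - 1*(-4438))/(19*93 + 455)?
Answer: 4515/1111 ≈ 4.0639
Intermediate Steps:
(4592 - 1*(-4438))/(19*93 + 455) = (4592 + 4438)/(1767 + 455) = 9030/2222 = 9030*(1/2222) = 4515/1111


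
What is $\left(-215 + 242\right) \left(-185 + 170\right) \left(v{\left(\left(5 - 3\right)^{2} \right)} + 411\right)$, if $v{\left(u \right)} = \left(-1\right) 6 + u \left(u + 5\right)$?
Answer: $-178605$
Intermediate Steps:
$v{\left(u \right)} = -6 + u \left(5 + u\right)$
$\left(-215 + 242\right) \left(-185 + 170\right) \left(v{\left(\left(5 - 3\right)^{2} \right)} + 411\right) = \left(-215 + 242\right) \left(-185 + 170\right) \left(\left(-6 + \left(\left(5 - 3\right)^{2}\right)^{2} + 5 \left(5 - 3\right)^{2}\right) + 411\right) = 27 \left(-15\right) \left(\left(-6 + \left(2^{2}\right)^{2} + 5 \cdot 2^{2}\right) + 411\right) = - 405 \left(\left(-6 + 4^{2} + 5 \cdot 4\right) + 411\right) = - 405 \left(\left(-6 + 16 + 20\right) + 411\right) = - 405 \left(30 + 411\right) = \left(-405\right) 441 = -178605$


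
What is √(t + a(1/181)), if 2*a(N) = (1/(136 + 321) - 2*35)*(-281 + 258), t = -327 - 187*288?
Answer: 9*I*√550515910/914 ≈ 231.04*I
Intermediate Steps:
t = -54183 (t = -327 - 53856 = -54183)
a(N) = 735747/914 (a(N) = ((1/(136 + 321) - 2*35)*(-281 + 258))/2 = ((1/457 - 70)*(-23))/2 = (-31989/457*(-23))/2 = (½)*(735747/457) = 735747/914)
√(t + a(1/181)) = √(-54183 + 735747/914) = √(-48787515/914) = 9*I*√550515910/914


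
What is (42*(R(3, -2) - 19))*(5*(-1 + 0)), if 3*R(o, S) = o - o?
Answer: 3990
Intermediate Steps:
R(o, S) = 0 (R(o, S) = (o - o)/3 = (⅓)*0 = 0)
(42*(R(3, -2) - 19))*(5*(-1 + 0)) = (42*(0 - 19))*(5*(-1 + 0)) = (42*(-19))*(5*(-1)) = -798*(-5) = 3990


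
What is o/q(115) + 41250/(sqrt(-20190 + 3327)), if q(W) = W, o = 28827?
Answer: 28827/115 - 1250*I*sqrt(16863)/511 ≈ 250.67 - 317.66*I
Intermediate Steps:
o/q(115) + 41250/(sqrt(-20190 + 3327)) = 28827/115 + 41250/(sqrt(-20190 + 3327)) = 28827*(1/115) + 41250/(sqrt(-16863)) = 28827/115 + 41250/((I*sqrt(16863))) = 28827/115 + 41250*(-I*sqrt(16863)/16863) = 28827/115 - 1250*I*sqrt(16863)/511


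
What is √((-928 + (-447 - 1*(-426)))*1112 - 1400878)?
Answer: I*√2456166 ≈ 1567.2*I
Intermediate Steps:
√((-928 + (-447 - 1*(-426)))*1112 - 1400878) = √((-928 + (-447 + 426))*1112 - 1400878) = √((-928 - 21)*1112 - 1400878) = √(-949*1112 - 1400878) = √(-1055288 - 1400878) = √(-2456166) = I*√2456166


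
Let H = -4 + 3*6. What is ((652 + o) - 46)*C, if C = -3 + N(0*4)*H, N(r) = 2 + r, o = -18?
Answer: 14700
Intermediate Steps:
H = 14 (H = -4 + 18 = 14)
C = 25 (C = -3 + (2 + 0*4)*14 = -3 + (2 + 0)*14 = -3 + 2*14 = -3 + 28 = 25)
((652 + o) - 46)*C = ((652 - 18) - 46)*25 = (634 - 46)*25 = 588*25 = 14700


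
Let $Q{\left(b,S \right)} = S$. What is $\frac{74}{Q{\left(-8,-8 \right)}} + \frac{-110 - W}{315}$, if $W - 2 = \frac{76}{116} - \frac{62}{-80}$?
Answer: $- \frac{501647}{52200} \approx -9.6101$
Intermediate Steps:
$W = \frac{3979}{1160}$ ($W = 2 + \left(\frac{76}{116} - \frac{62}{-80}\right) = 2 + \left(76 \cdot \frac{1}{116} - - \frac{31}{40}\right) = 2 + \left(\frac{19}{29} + \frac{31}{40}\right) = 2 + \frac{1659}{1160} = \frac{3979}{1160} \approx 3.4302$)
$\frac{74}{Q{\left(-8,-8 \right)}} + \frac{-110 - W}{315} = \frac{74}{-8} + \frac{-110 - \frac{3979}{1160}}{315} = 74 \left(- \frac{1}{8}\right) + \left(-110 - \frac{3979}{1160}\right) \frac{1}{315} = - \frac{37}{4} - \frac{18797}{52200} = - \frac{501647}{52200}$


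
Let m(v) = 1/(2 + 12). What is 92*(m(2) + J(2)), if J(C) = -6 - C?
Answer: -5106/7 ≈ -729.43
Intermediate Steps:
m(v) = 1/14
92*(m(2) + J(2)) = 92*(1/14 + (-6 - 1*2)) = 92*(1/14 + (-6 - 2)) = 92*(1/14 - 8) = 92*(-111/14) = -5106/7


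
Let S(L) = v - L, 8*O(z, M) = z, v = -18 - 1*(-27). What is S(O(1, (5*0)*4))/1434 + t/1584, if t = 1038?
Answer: 27825/42064 ≈ 0.66149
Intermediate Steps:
v = 9 (v = -18 + 27 = 9)
O(z, M) = z/8
S(L) = 9 - L
S(O(1, (5*0)*4))/1434 + t/1584 = (9 - 1/8)/1434 + 1038/1584 = (9 - 1*1/8)*(1/1434) + 1038*(1/1584) = (9 - 1/8)*(1/1434) + 173/264 = (71/8)*(1/1434) + 173/264 = 71/11472 + 173/264 = 27825/42064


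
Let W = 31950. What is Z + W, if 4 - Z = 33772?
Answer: -1818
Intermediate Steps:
Z = -33768 (Z = 4 - 1*33772 = 4 - 33772 = -33768)
Z + W = -33768 + 31950 = -1818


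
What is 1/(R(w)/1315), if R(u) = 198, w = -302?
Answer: 1315/198 ≈ 6.6414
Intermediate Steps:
1/(R(w)/1315) = 1/(198/1315) = 1315/198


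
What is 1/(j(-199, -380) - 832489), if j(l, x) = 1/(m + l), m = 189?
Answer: -10/8324891 ≈ -1.2012e-6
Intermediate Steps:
j(l, x) = 1/(189 + l)
1/(j(-199, -380) - 832489) = 1/(1/(189 - 199) - 832489) = 1/(1/(-10) - 832489) = 1/(-1/10 - 832489) = 1/(-8324891/10) = -10/8324891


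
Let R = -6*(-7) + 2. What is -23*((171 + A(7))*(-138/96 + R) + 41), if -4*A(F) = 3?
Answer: -10726855/64 ≈ -1.6761e+5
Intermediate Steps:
R = 44 (R = 42 + 2 = 44)
A(F) = -3/4 (A(F) = -1/4*3 = -3/4)
-23*((171 + A(7))*(-138/96 + R) + 41) = -23*((171 - 3/4)*(-138/96 + 44) + 41) = -23*(681*(-138*1/96 + 44)/4 + 41) = -23*(681*(-23/16 + 44)/4 + 41) = -23*((681/4)*(681/16) + 41) = -23*(463761/64 + 41) = -23*466385/64 = -10726855/64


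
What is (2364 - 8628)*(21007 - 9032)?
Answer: -75011400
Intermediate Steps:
(2364 - 8628)*(21007 - 9032) = -6264*11975 = -75011400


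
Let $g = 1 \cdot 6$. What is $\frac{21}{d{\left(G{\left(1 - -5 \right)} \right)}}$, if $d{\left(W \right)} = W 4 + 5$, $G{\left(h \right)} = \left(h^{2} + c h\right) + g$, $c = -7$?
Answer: $\frac{21}{5} \approx 4.2$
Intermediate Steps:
$g = 6$
$G{\left(h \right)} = 6 + h^{2} - 7 h$ ($G{\left(h \right)} = \left(h^{2} - 7 h\right) + 6 = 6 + h^{2} - 7 h$)
$d{\left(W \right)} = 5 + 4 W$ ($d{\left(W \right)} = 4 W + 5 = 5 + 4 W$)
$\frac{21}{d{\left(G{\left(1 - -5 \right)} \right)}} = \frac{21}{5 + 4 \left(6 + \left(1 - -5\right)^{2} - 7 \left(1 - -5\right)\right)} = \frac{21}{5 + 4 \left(6 + \left(1 + 5\right)^{2} - 7 \left(1 + 5\right)\right)} = \frac{21}{5 + 4 \left(6 + 6^{2} - 42\right)} = \frac{21}{5 + 4 \left(6 + 36 - 42\right)} = \frac{21}{5 + 4 \cdot 0} = \frac{21}{5 + 0} = \frac{21}{5}$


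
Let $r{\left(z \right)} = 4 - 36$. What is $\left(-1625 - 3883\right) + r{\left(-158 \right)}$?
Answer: $-5540$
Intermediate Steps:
$r{\left(z \right)} = -32$
$\left(-1625 - 3883\right) + r{\left(-158 \right)} = \left(-1625 - 3883\right) - 32 = -5508 - 32 = -5540$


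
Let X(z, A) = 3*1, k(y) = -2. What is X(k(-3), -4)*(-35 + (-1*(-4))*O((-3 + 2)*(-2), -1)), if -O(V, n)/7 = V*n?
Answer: 63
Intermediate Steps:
O(V, n) = -7*V*n
X(z, A) = 3
X(k(-3), -4)*(-35 + (-1*(-4))*O((-3 + 2)*(-2), -1)) = 3*(-35 + (-1*(-4))*(-7*(-3 + 2)*(-2)*(-1))) = 3*(-35 + 4*(-7*(-1*(-2))*(-1))) = 3*(-35 + 4*(-7*2*(-1))) = 3*(-35 + 4*14) = 3*(-35 + 56) = 3*21 = 63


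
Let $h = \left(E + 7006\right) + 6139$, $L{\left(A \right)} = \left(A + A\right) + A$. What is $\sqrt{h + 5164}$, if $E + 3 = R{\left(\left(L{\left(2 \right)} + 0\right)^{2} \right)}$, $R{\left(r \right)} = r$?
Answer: $3 \sqrt{2038} \approx 135.43$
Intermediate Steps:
$L{\left(A \right)} = 3 A$ ($L{\left(A \right)} = 2 A + A = 3 A$)
$E = 33$ ($E = -3 + \left(3 \cdot 2 + 0\right)^{2} = -3 + \left(6 + 0\right)^{2} = -3 + 6^{2} = -3 + 36 = 33$)
$h = 13178$ ($h = \left(33 + 7006\right) + 6139 = 7039 + 6139 = 13178$)
$\sqrt{h + 5164} = \sqrt{13178 + 5164} = \sqrt{18342} = 3 \sqrt{2038}$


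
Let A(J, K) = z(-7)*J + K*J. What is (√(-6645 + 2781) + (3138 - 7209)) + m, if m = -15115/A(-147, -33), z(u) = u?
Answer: -4790519/1176 + 2*I*√966 ≈ -4073.6 + 62.161*I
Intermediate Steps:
A(J, K) = -7*J + J*K (A(J, K) = -7*J + K*J = -7*J + J*K)
m = -3023/1176 (m = -15115*(-1/(147*(-7 - 33))) = -15115/((-147*(-40))) = -15115/5880 = -15115*1/5880 = -3023/1176 ≈ -2.5706)
(√(-6645 + 2781) + (3138 - 7209)) + m = (√(-6645 + 2781) + (3138 - 7209)) - 3023/1176 = (√(-3864) - 4071) - 3023/1176 = (2*I*√966 - 4071) - 3023/1176 = (-4071 + 2*I*√966) - 3023/1176 = -4790519/1176 + 2*I*√966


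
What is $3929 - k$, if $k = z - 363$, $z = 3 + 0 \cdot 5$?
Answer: $4289$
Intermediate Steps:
$z = 3$ ($z = 3 + 0 = 3$)
$k = -360$ ($k = 3 - 363 = -360$)
$3929 - k = 3929 - -360 = 3929 + 360 = 4289$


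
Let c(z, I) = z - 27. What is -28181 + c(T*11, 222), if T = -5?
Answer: -28263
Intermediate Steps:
c(z, I) = -27 + z
-28181 + c(T*11, 222) = -28181 + (-27 - 5*11) = -28181 + (-27 - 55) = -28181 - 82 = -28263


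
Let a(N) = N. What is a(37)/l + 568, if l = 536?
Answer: 304485/536 ≈ 568.07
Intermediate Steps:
a(37)/l + 568 = 37/536 + 568 = 304485/536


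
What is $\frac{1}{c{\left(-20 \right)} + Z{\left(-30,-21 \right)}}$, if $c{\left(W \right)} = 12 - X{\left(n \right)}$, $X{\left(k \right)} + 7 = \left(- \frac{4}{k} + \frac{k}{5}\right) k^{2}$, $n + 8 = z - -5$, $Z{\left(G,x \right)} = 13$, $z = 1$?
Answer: $\frac{5}{128} \approx 0.039063$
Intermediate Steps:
$n = -2$ ($n = -8 + \left(1 - -5\right) = -8 + \left(1 + 5\right) = -8 + 6 = -2$)
$X{\left(k \right)} = -7 + k^{2} \left(- \frac{4}{k} + \frac{k}{5}\right)$ ($X{\left(k \right)} = -7 + \left(- \frac{4}{k} + \frac{k}{5}\right) k^{2} = -7 + k^{2} \left(- \frac{4}{k} + \frac{k}{5}\right)$)
$c{\left(W \right)} = \frac{63}{5}$ ($c{\left(W \right)} = 12 - \left(-7 - -8 + \frac{\left(-2\right)^{3}}{5}\right) = 12 - \left(-7 + 8 + \frac{1}{5} \left(-8\right)\right) = 12 - \left(-7 + 8 - \frac{8}{5}\right) = 12 - - \frac{3}{5} = 12 + \frac{3}{5} = \frac{63}{5}$)
$\frac{1}{c{\left(-20 \right)} + Z{\left(-30,-21 \right)}} = \frac{1}{\frac{63}{5} + 13} = \frac{1}{\frac{128}{5}} = \frac{5}{128}$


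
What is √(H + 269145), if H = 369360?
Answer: 3*√70945 ≈ 799.07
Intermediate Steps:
√(H + 269145) = √(369360 + 269145) = √638505 = 3*√70945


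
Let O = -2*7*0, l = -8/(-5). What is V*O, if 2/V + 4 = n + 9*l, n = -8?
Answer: 0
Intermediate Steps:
l = 8/5 (l = -8*(-1/5) = 8/5 ≈ 1.6000)
O = 0 (O = -14*0 = 0)
V = 5/6 (V = 2/(-4 + (-8 + 9*(8/5))) = 2/(-4 + (-8 + 72/5)) = 2/(-4 + 32/5) = 2/(12/5) = 2*(5/12) = 5/6 ≈ 0.83333)
V*O = (5/6)*0 = 0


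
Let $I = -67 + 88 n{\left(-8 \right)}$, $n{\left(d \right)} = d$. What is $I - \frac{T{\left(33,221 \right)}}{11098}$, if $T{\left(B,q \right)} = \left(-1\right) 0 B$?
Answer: $-771$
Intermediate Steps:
$T{\left(B,q \right)} = 0$ ($T{\left(B,q \right)} = 0 B = 0$)
$I = -771$ ($I = -67 + 88 \left(-8\right) = -67 - 704 = -771$)
$I - \frac{T{\left(33,221 \right)}}{11098} = -771 - \frac{0}{11098} = -771 - 0 \cdot \frac{1}{11098} = -771 - 0 = -771 + 0 = -771$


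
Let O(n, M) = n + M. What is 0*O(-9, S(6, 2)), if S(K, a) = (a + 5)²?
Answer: 0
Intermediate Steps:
S(K, a) = (5 + a)²
O(n, M) = M + n
0*O(-9, S(6, 2)) = 0*((5 + 2)² - 9) = 0*(7² - 9) = 0*(49 - 9) = 0*40 = 0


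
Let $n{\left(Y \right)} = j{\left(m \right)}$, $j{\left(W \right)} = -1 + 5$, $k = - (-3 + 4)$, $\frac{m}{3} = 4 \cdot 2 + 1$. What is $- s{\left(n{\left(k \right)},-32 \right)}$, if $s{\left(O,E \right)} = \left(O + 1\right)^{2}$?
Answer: $-25$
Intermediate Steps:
$m = 27$ ($m = 3 \left(4 \cdot 2 + 1\right) = 3 \left(8 + 1\right) = 3 \cdot 9 = 27$)
$k = -1$ ($k = \left(-1\right) 1 = -1$)
$j{\left(W \right)} = 4$
$n{\left(Y \right)} = 4$
$s{\left(O,E \right)} = \left(1 + O\right)^{2}$
$- s{\left(n{\left(k \right)},-32 \right)} = - \left(1 + 4\right)^{2} = - 5^{2} = \left(-1\right) 25 = -25$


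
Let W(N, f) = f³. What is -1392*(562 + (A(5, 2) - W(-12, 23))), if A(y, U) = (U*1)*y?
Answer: 16140240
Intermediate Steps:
A(y, U) = U*y
-1392*(562 + (A(5, 2) - W(-12, 23))) = -1392*(562 + (2*5 - 1*23³)) = -1392*(562 + (10 - 1*12167)) = -1392*(562 + (10 - 12167)) = -1392*(562 - 12157) = -1392*(-11595) = 16140240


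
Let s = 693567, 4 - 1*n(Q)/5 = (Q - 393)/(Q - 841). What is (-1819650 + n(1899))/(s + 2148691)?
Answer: -962588035/1503554482 ≈ -0.64021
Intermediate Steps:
n(Q) = 20 - 5*(-393 + Q)/(-841 + Q) (n(Q) = 20 - 5*(Q - 393)/(Q - 841) = 20 - 5*(-393 + Q)/(-841 + Q))
(-1819650 + n(1899))/(s + 2148691) = (-1819650 + 5*(-2971 + 3*1899)/(-841 + 1899))/(693567 + 2148691) = (-1819650 + 5*(-2971 + 5697)/1058)/2842258 = (-1819650 + 5*(1/1058)*2726)*(1/2842258) = (-1819650 + 6815/529)*(1/2842258) = -962588035/529*1/2842258 = -962588035/1503554482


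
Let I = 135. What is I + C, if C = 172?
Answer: 307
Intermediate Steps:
I + C = 135 + 172 = 307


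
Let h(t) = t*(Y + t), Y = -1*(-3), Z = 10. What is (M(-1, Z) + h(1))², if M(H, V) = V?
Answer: 196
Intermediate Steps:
Y = 3
h(t) = t*(3 + t)
(M(-1, Z) + h(1))² = (10 + 1*(3 + 1))² = (10 + 1*4)² = (10 + 4)² = 14² = 196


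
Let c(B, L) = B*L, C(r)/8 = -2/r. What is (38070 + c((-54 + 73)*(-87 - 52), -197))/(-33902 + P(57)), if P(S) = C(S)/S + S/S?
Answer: -1814069403/110144365 ≈ -16.470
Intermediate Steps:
C(r) = -16/r (C(r) = 8*(-2/r) = -16/r)
P(S) = 1 - 16/S² (P(S) = (-16/S)/S + S/S = -16/S² + 1 = 1 - 16/S²)
(38070 + c((-54 + 73)*(-87 - 52), -197))/(-33902 + P(57)) = (38070 + ((-54 + 73)*(-87 - 52))*(-197))/(-33902 + (1 - 16/57²)) = (38070 + (19*(-139))*(-197))/(-33902 + (1 - 16*1/3249)) = (38070 - 2641*(-197))/(-33902 + (1 - 16/3249)) = (38070 + 520277)/(-33902 + 3233/3249) = 558347/(-110144365/3249) = 558347*(-3249/110144365) = -1814069403/110144365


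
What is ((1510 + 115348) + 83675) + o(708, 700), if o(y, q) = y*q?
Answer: 696133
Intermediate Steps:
o(y, q) = q*y
((1510 + 115348) + 83675) + o(708, 700) = ((1510 + 115348) + 83675) + 700*708 = (116858 + 83675) + 495600 = 200533 + 495600 = 696133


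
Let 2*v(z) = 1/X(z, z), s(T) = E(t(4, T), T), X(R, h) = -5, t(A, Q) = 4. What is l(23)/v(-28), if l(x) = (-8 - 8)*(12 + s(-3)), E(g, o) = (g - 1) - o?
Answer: 2880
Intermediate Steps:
E(g, o) = -1 + g - o (E(g, o) = (-1 + g) - o = -1 + g - o)
s(T) = 3 - T (s(T) = -1 + 4 - T = 3 - T)
v(z) = -1/10 (v(z) = (1/2)/(-5) = (1/2)*(-1/5) = -1/10)
l(x) = -288 (l(x) = (-8 - 8)*(12 + (3 - 1*(-3))) = -16*(12 + (3 + 3)) = -16*(12 + 6) = -16*18 = -288)
l(23)/v(-28) = -288/(-1/10) = -288*(-10) = 2880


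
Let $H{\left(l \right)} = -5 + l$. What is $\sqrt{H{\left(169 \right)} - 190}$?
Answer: $i \sqrt{26} \approx 5.099 i$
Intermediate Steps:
$\sqrt{H{\left(169 \right)} - 190} = \sqrt{\left(-5 + 169\right) - 190} = \sqrt{164 - 190} = \sqrt{-26} = i \sqrt{26}$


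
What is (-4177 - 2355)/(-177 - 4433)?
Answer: 3266/2305 ≈ 1.4169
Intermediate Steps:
(-4177 - 2355)/(-177 - 4433) = -6532/(-4610) = -6532*(-1/4610) = 3266/2305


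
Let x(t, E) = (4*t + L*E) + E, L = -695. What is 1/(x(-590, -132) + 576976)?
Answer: 1/666224 ≈ 1.5010e-6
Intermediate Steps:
x(t, E) = -694*E + 4*t (x(t, E) = (4*t - 695*E) + E = (-695*E + 4*t) + E = -694*E + 4*t)
1/(x(-590, -132) + 576976) = 1/((-694*(-132) + 4*(-590)) + 576976) = 1/((91608 - 2360) + 576976) = 1/(89248 + 576976) = 1/666224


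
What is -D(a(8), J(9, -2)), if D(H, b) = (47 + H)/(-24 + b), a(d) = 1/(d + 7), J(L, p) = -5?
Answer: 706/435 ≈ 1.6230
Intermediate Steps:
a(d) = 1/(7 + d)
D(H, b) = (47 + H)/(-24 + b)
-D(a(8), J(9, -2)) = -(47 + 1/(7 + 8))/(-24 - 5) = -(47 + 1/15)/(-29) = -(-1)*(47 + 1/15)/29 = -(-1)*706/(29*15) = -1*(-706/435) = 706/435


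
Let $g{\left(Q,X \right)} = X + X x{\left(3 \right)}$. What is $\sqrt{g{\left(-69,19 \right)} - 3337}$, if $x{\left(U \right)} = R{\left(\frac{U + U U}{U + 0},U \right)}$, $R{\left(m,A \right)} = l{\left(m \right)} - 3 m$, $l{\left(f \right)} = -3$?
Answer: $i \sqrt{3603} \approx 60.025 i$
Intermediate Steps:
$R{\left(m,A \right)} = -3 - 3 m$
$x{\left(U \right)} = -3 - \frac{3 \left(U + U^{2}\right)}{U}$ ($x{\left(U \right)} = -3 - 3 \frac{U + U U}{U + 0} = -3 - 3 \frac{U + U^{2}}{U} = -3 - \frac{3 \left(U + U^{2}\right)}{U}$)
$g{\left(Q,X \right)} = - 14 X$ ($g{\left(Q,X \right)} = X + X \left(-6 - 9\right) = X + X \left(-15\right) = X - 15 X = - 14 X$)
$\sqrt{g{\left(-69,19 \right)} - 3337} = \sqrt{\left(-14\right) 19 - 3337} = \sqrt{-266 - 3337} = \sqrt{-3603} = i \sqrt{3603}$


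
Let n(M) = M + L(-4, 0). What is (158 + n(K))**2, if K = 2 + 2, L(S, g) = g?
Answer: 26244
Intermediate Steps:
K = 4
n(M) = M (n(M) = M + 0 = M)
(158 + n(K))**2 = (158 + 4)**2 = 162**2 = 26244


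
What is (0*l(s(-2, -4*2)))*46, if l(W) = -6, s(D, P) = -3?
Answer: 0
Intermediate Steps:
(0*l(s(-2, -4*2)))*46 = (0*(-6))*46 = 0*46 = 0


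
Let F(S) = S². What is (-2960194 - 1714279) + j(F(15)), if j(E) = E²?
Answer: -4623848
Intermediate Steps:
(-2960194 - 1714279) + j(F(15)) = (-2960194 - 1714279) + (15²)² = -4674473 + 225² = -4674473 + 50625 = -4623848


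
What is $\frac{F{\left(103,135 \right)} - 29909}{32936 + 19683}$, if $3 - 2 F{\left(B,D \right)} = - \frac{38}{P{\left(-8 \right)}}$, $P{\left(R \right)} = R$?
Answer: $- \frac{239279}{420952} \approx -0.56842$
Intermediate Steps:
$F{\left(B,D \right)} = - \frac{7}{8}$ ($F{\left(B,D \right)} = \frac{3}{2} - \frac{\left(-38\right) \frac{1}{-8}}{2} = \frac{3}{2} - \frac{\left(-38\right) \left(- \frac{1}{8}\right)}{2} = \frac{3}{2} - \frac{19}{8} = - \frac{7}{8}$)
$\frac{F{\left(103,135 \right)} - 29909}{32936 + 19683} = \frac{- \frac{7}{8} - 29909}{32936 + 19683} = \frac{- \frac{7}{8} - 29909}{52619} = \left(- \frac{7}{8} - 29909\right) \frac{1}{52619} = \left(- \frac{239279}{8}\right) \frac{1}{52619} = - \frac{239279}{420952}$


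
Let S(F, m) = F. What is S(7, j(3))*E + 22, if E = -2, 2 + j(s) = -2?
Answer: 8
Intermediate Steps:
j(s) = -4 (j(s) = -2 - 2 = -4)
S(7, j(3))*E + 22 = 7*(-2) + 22 = -14 + 22 = 8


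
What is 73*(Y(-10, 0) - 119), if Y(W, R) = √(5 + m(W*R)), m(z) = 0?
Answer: -8687 + 73*√5 ≈ -8523.8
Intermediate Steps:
Y(W, R) = √5 (Y(W, R) = √(5 + 0) = √5)
73*(Y(-10, 0) - 119) = 73*(√5 - 119) = 73*(-119 + √5) = -8687 + 73*√5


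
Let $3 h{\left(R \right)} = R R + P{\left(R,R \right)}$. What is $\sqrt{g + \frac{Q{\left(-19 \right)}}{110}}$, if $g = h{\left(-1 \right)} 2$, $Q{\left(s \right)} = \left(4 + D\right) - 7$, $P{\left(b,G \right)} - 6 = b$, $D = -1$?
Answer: $\frac{\sqrt{11990}}{55} \approx 1.9909$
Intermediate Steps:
$P{\left(b,G \right)} = 6 + b$
$h{\left(R \right)} = 2 + \frac{R}{3} + \frac{R^{2}}{3}$ ($h{\left(R \right)} = \frac{R R + \left(6 + R\right)}{3} = \frac{R^{2} + \left(6 + R\right)}{3} = \frac{6 + R + R^{2}}{3} = 2 + \frac{R}{3} + \frac{R^{2}}{3}$)
$Q{\left(s \right)} = -4$ ($Q{\left(s \right)} = \left(4 - 1\right) - 7 = 3 - 7 = -4$)
$g = 4$ ($g = \left(2 + \frac{1}{3} \left(-1\right) + \frac{\left(-1\right)^{2}}{3}\right) 2 = \left(2 - \frac{1}{3} + \frac{1}{3} \cdot 1\right) 2 = \left(2 - \frac{1}{3} + \frac{1}{3}\right) 2 = 2 \cdot 2 = 4$)
$\sqrt{g + \frac{Q{\left(-19 \right)}}{110}} = \sqrt{4 - \frac{4}{110}} = \sqrt{4 - \frac{2}{55}} = \sqrt{\frac{218}{55}} = \frac{\sqrt{11990}}{55}$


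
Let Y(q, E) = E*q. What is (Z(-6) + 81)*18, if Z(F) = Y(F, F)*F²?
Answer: 24786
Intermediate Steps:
Z(F) = F⁴ (Z(F) = (F*F)*F² = F²*F² = F⁴)
(Z(-6) + 81)*18 = ((-6)⁴ + 81)*18 = (1296 + 81)*18 = 1377*18 = 24786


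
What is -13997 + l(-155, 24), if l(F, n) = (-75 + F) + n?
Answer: -14203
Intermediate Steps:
l(F, n) = -75 + F + n
-13997 + l(-155, 24) = -13997 + (-75 - 155 + 24) = -13997 - 206 = -14203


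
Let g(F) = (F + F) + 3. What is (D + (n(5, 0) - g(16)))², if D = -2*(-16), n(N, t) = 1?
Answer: 4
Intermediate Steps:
g(F) = 3 + 2*F (g(F) = 2*F + 3 = 3 + 2*F)
D = 32
(D + (n(5, 0) - g(16)))² = (32 + (1 - (3 + 2*16)))² = (32 + (1 - (3 + 32)))² = (32 + (1 - 1*35))² = (32 + (1 - 35))² = (32 - 34)² = (-2)² = 4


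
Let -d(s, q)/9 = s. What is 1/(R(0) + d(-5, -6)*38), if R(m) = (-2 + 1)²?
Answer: 1/1711 ≈ 0.00058445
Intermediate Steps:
d(s, q) = -9*s
R(m) = 1 (R(m) = (-1)² = 1)
1/(R(0) + d(-5, -6)*38) = 1/(1 - 9*(-5)*38) = 1/(1 + 45*38) = 1/(1 + 1710) = 1/1711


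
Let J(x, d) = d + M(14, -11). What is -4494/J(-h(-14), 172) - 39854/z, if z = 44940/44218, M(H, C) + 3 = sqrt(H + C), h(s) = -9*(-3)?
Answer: -6295108940602/160424565 + 2247*sqrt(3)/14279 ≈ -39240.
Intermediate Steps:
h(s) = 27
M(H, C) = -3 + sqrt(C + H) (M(H, C) = -3 + sqrt(H + C) = -3 + sqrt(C + H))
z = 22470/22109 (z = 44940*(1/44218) = 22470/22109 ≈ 1.0163)
J(x, d) = -3 + d + sqrt(3) (J(x, d) = d + (-3 + sqrt(-11 + 14)) = d + (-3 + sqrt(3)) = -3 + d + sqrt(3))
-4494/J(-h(-14), 172) - 39854/z = -4494/(-3 + 172 + sqrt(3)) - 39854/22470/22109 = -4494/(169 + sqrt(3)) - 39854*22109/22470 = -4494/(169 + sqrt(3)) - 440566043/11235 = -440566043/11235 - 4494/(169 + sqrt(3))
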